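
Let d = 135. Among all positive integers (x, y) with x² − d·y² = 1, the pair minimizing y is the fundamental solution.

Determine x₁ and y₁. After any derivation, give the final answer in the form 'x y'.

d=135: √d = [11; 1,1,1,1,1,1,1,22] (ℓ=8, even), read p_7/q_7
step 0: (11, 1)  from 11·(1,0) + (0,1)
…
step 3: (35, 3)  from 1·(23,2) + (12,1)
step 4: (58, 5)  from 1·(35,3) + (23,2)
…
step 6: (151, 13)  from 1·(93,8) + (58,5)
step 7: (244, 21)  from 1·(151,13) + (93,8)
fundamental: x₁=244, y₁=21  (since 59536 − 135·441 = 1)

244 21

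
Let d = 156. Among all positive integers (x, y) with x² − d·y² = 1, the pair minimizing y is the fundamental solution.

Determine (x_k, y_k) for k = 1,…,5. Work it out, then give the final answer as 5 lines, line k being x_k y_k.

25 2
1249 100
62425 4998
3120001 249800
155937625 12485002

[12; 2,24] for √156; ℓ=2 ⇒ convergent index 1
k=0  a_k=12  p_k/q_k = 12/1
k=1  a_k=2  p_k/q_k = 25/2
fundamental: x₁=25, y₁=2  (since 625 − 156·4 = 1)
(25+2√156)^2 = 1249 + 100√156
(25+2√156)^3 = 62425 + 4998√156
(25+2√156)^4 = 3120001 + 249800√156
(25+2√156)^5 = 155937625 + 12485002√156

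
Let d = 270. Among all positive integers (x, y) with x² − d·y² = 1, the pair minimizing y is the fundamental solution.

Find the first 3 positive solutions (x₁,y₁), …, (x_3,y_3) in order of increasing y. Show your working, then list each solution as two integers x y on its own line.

√270 = [16; 2,3,6,3,2,32, …], period ℓ=6 (even) → k=5
i=0: a=16 ⇒ p=16, q=1
…
i=2: a=3 ⇒ p=115, q=7
…
i=4: a=3 ⇒ p=2284, q=139
i=5: a=2 ⇒ p=5291, q=322
→ (5291, 322).  Check: 5291²=27994681, 270·322²=27994680, difference 1.
k=2:  x_2 = 5291·5291+270·322·322 = 55989361,  y_2 = 5291·322+322·5291 = 3407404
k=3:  x_3 = 5291·55989361+270·322·3407404 = 592479412811,  y_3 = 5291·3407404+322·55989361 = 36057148806

5291 322
55989361 3407404
592479412811 36057148806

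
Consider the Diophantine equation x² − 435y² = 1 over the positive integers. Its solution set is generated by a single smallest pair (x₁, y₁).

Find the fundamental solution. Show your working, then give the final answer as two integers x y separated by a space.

[20; 1,5,1,40] for √435; ℓ=4 ⇒ convergent index 3
step 0: (20, 1)  from 20·(1,0) + (0,1)
step 1: (21, 1)  from 1·(20,1) + (1,0)
step 2: (125, 6)  from 5·(21,1) + (20,1)
step 3: (146, 7)  from 1·(125,6) + (21,1)
fundamental: x₁=146, y₁=7  (since 21316 − 435·49 = 1)

146 7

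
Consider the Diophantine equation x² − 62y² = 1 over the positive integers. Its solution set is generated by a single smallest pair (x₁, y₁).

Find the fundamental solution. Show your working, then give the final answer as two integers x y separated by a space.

63 8

√62 → a₀=7, period (1,6,1,14); ℓ=4 even so k=3
a_0=7:  p_0=7·1+0=7,  q_0=7·0+1=1
…
a_2=6:  p_2=6·8+7=55,  q_2=6·1+1=7
a_3=1:  p_3=1·55+8=63,  q_3=1·7+1=8
→ (63, 8).  Check: 63²=3969, 62·8²=3968, difference 1.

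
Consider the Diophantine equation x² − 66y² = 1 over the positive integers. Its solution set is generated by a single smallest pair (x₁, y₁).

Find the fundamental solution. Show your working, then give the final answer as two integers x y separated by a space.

65 8

√66 → a₀=8, period (8,16); ℓ=2 even so k=1
a_0=8:  p_0=8·1+0=8,  q_0=8·0+1=1
a_1=8:  p_1=8·8+1=65,  q_1=8·1+0=8
(x₁, y₁) = (65, 8);  65² − 66·8² = 1 ✓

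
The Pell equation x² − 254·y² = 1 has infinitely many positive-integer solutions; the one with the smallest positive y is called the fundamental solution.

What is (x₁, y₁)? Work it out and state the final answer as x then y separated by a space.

255 16

√254 = [15; 1,14,1,30, …], period ℓ=4 (even) → k=3
i=0: a=15 ⇒ p=15, q=1
i=1: a=1 ⇒ p=16, q=1
i=2: a=14 ⇒ p=239, q=15
i=3: a=1 ⇒ p=255, q=16
→ (255, 16).  Check: 255²=65025, 254·16²=65024, difference 1.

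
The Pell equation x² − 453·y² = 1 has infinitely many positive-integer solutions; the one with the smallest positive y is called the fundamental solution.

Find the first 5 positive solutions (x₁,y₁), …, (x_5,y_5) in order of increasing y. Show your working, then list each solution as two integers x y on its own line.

d=453: √d = [21; 3,1,1,10,14,10,1,1,3,42] (ℓ=10, even), read p_9/q_9
i=0: a=21 ⇒ p=21, q=1
…
i=2: a=1 ⇒ p=85, q=4
i=3: a=1 ⇒ p=149, q=7
i=4: a=10 ⇒ p=1575, q=74
…
i=7: a=1 ⇒ p=245764, q=11547
i=8: a=1 ⇒ p=469329, q=22051
i=9: a=3 ⇒ p=1653751, q=77700
fundamental: x₁=1653751, y₁=77700  (since 2734892370001 − 453·6037290000 = 1)
n=2: (1653751,77700)∘(1653751,77700) = (1653751·1653751+453·77700·77700, 1653751·77700+77700·1653751) = (5469784740001,256992905400)
n=3: (5469784740001,256992905400)∘(1653751,77700) = (1653751·5469784740001+453·77700·256992905400, 1653751·256992905400+77700·5469784740001) = (18091323967121133751,850004548596233100)
n=4: (18091323967121133751,850004548596233100)∘(1653751,77700) = (1653751·18091323967121133751+453·77700·850004548596233100, 1653751·850004548596233100+77700·18091323967121133751) = (59837090203895614338960001,2811391744490881177810800)
n=5: (59837090203895614338960001,2811391744490881177810800)∘(1653751,77700) = (1653751·59837090203895614338960001+453·77700·2811391744490881177810800, 1653751·2811391744490881177810800+77700·59837090203895614338960001) = (197911295523547060893371760093751,9298683817686228472822980388500)

1653751 77700
5469784740001 256992905400
18091323967121133751 850004548596233100
59837090203895614338960001 2811391744490881177810800
197911295523547060893371760093751 9298683817686228472822980388500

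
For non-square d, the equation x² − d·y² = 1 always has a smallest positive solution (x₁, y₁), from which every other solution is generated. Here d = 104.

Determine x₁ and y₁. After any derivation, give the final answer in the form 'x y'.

[10; 5,20] for √104; ℓ=2 ⇒ convergent index 1
step 0: (10, 1)  from 10·(1,0) + (0,1)
step 1: (51, 5)  from 5·(10,1) + (1,0)
(x₁, y₁) = (51, 5);  51² − 104·5² = 1 ✓

51 5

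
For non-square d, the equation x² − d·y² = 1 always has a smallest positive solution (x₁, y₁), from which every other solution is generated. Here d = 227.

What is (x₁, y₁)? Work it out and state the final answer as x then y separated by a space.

226 15

√227 = [15; 15,30, …], period ℓ=2 (even) → k=1
a_0=15:  p_0=15·1+0=15,  q_0=15·0+1=1
a_1=15:  p_1=15·15+1=226,  q_1=15·1+0=15
(x₁, y₁) = (226, 15);  226² − 227·15² = 1 ✓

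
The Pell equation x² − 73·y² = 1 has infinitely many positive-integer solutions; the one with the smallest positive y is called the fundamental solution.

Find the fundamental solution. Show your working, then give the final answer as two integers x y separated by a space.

2281249 267000

√73 → a₀=8, period (1,1,5,5,1,1,16); ℓ=7 odd so k=13
a_0=8:  p_0=8·1+0=8,  q_0=8·0+1=1
a_1=1:  p_1=1·8+1=9,  q_1=1·1+0=1
a_2=1:  p_2=1·9+8=17,  q_2=1·1+1=2
a_3=5:  p_3=5·17+9=94,  q_3=5·2+1=11
a_4=5:  p_4=5·94+17=487,  q_4=5·11+2=57
a_5=1:  p_5=1·487+94=581,  q_5=1·57+11=68
a_6=1:  p_6=1·581+487=1068,  q_6=1·68+57=125
a_7=16:  p_7=16·1068+581=17669,  q_7=16·125+68=2068
a_8=1:  p_8=1·17669+1068=18737,  q_8=1·2068+125=2193
a_9=1:  p_9=1·18737+17669=36406,  q_9=1·2193+2068=4261
a_10=5:  p_10=5·36406+18737=200767,  q_10=5·4261+2193=23498
a_11=5:  p_11=5·200767+36406=1040241,  q_11=5·23498+4261=121751
a_12=1:  p_12=1·1040241+200767=1241008,  q_12=1·121751+23498=145249
a_13=1:  p_13=1·1241008+1040241=2281249,  q_13=1·145249+121751=267000
→ (2281249, 267000).  Check: 2281249²=5204097000001, 73·267000²=5204097000000, difference 1.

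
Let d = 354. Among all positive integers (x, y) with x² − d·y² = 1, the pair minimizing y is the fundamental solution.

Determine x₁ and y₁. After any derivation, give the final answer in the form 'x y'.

258065 13716

√354 = [18; 1,4,2,2,18,2,2,4,1,36, …], period ℓ=10 (even) → k=9
i=0: a=18 ⇒ p=18, q=1
…
i=7: a=2 ⇒ p=47771, q=2539
i=8: a=4 ⇒ p=210294, q=11177
i=9: a=1 ⇒ p=258065, q=13716
→ (258065, 13716).  Check: 258065²=66597544225, 354·13716²=66597544224, difference 1.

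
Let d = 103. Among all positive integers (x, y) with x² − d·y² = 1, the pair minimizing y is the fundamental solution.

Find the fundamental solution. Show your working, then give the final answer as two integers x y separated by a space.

√103 → a₀=10, period (6,1,2,1,1,9,1,1,2,1,6,20); ℓ=12 even so k=11
k=0  a_k=10  p_k/q_k = 10/1
k=1  a_k=6  p_k/q_k = 61/6
…
k=3  a_k=2  p_k/q_k = 203/20
k=4  a_k=1  p_k/q_k = 274/27
k=5  a_k=1  p_k/q_k = 477/47
k=6  a_k=9  p_k/q_k = 4567/450
k=7  a_k=1  p_k/q_k = 5044/497
k=8  a_k=1  p_k/q_k = 9611/947
k=9  a_k=2  p_k/q_k = 24266/2391
k=10  a_k=1  p_k/q_k = 33877/3338
k=11  a_k=6  p_k/q_k = 227528/22419
(x₁, y₁) = (227528, 22419);  227528² − 103·22419² = 1 ✓

227528 22419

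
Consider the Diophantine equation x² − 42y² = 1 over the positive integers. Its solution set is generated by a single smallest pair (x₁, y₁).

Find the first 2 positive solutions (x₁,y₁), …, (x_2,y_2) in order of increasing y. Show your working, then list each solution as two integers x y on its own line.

13 2
337 52

√42 → a₀=6, period (2,12); ℓ=2 even so k=1
k=0  a_k=6  p_k/q_k = 6/1
k=1  a_k=2  p_k/q_k = 13/2
fundamental: x₁=13, y₁=2  (since 169 − 42·4 = 1)
n=2: (13,2)∘(13,2) = (13·13+42·2·2, 13·2+2·13) = (337,52)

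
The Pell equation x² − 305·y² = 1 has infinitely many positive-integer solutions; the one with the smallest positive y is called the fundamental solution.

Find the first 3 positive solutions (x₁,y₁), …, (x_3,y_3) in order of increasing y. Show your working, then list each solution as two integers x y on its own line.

[17; 2,6,2,34] for √305; ℓ=4 ⇒ convergent index 3
a_0=17:  p_0=17·1+0=17,  q_0=17·0+1=1
a_1=2:  p_1=2·17+1=35,  q_1=2·1+0=2
a_2=6:  p_2=6·35+17=227,  q_2=6·2+1=13
a_3=2:  p_3=2·227+35=489,  q_3=2·13+2=28
→ (489, 28).  Check: 489²=239121, 305·28²=239120, difference 1.
k=2:  x_2 = 489·489+305·28·28 = 478241,  y_2 = 489·28+28·489 = 27384
k=3:  x_3 = 489·478241+305·28·27384 = 467719209,  y_3 = 489·27384+28·478241 = 26781524

489 28
478241 27384
467719209 26781524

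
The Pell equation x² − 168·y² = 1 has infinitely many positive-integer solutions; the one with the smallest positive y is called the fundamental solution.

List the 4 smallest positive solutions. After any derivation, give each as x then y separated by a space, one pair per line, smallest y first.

13 1
337 26
8749 675
227137 17524

d=168: √d = [12; 1,24] (ℓ=2, even), read p_1/q_1
i=0: a=12 ⇒ p=12, q=1
i=1: a=1 ⇒ p=13, q=1
fundamental: x₁=13, y₁=1  (since 169 − 168·1 = 1)
n=2: (13,1)∘(13,1) = (13·13+168·1·1, 13·1+1·13) = (337,26)
n=3: (337,26)∘(13,1) = (13·337+168·1·26, 13·26+1·337) = (8749,675)
n=4: (8749,675)∘(13,1) = (13·8749+168·1·675, 13·675+1·8749) = (227137,17524)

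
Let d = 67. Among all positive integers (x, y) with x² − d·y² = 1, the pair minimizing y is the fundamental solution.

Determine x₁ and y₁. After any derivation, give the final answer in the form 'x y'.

√67 = [8; 5,2,1,1,7,1,1,2,5,16, …], period ℓ=10 (even) → k=9
k=0  a_k=8  p_k/q_k = 8/1
k=1  a_k=5  p_k/q_k = 41/5
k=2  a_k=2  p_k/q_k = 90/11
k=3  a_k=1  p_k/q_k = 131/16
…
k=5  a_k=7  p_k/q_k = 1678/205
k=6  a_k=1  p_k/q_k = 1899/232
…
k=8  a_k=2  p_k/q_k = 9053/1106
k=9  a_k=5  p_k/q_k = 48842/5967
fundamental: x₁=48842, y₁=5967  (since 2385540964 − 67·35605089 = 1)

48842 5967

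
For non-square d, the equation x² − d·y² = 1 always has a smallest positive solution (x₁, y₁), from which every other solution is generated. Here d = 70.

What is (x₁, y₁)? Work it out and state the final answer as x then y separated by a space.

251 30

√70 → a₀=8, period (2,1,2,1,2,16); ℓ=6 even so k=5
step 0: (8, 1)  from 8·(1,0) + (0,1)
…
step 3: (67, 8)  from 2·(25,3) + (17,2)
step 4: (92, 11)  from 1·(67,8) + (25,3)
step 5: (251, 30)  from 2·(92,11) + (67,8)
→ (251, 30).  Check: 251²=63001, 70·30²=63000, difference 1.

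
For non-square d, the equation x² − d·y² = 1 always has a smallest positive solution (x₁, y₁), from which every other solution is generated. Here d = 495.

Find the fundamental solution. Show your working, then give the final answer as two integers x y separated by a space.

d=495: √d = [22; 4,44] (ℓ=2, even), read p_1/q_1
k=0  a_k=22  p_k/q_k = 22/1
k=1  a_k=4  p_k/q_k = 89/4
(x₁, y₁) = (89, 4);  89² − 495·4² = 1 ✓

89 4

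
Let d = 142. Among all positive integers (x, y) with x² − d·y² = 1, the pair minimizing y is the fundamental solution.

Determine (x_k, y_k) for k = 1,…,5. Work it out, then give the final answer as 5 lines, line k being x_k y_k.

[11; 1,10,1,22] for √142; ℓ=4 ⇒ convergent index 3
step 0: (11, 1)  from 11·(1,0) + (0,1)
…
step 2: (131, 11)  from 10·(12,1) + (11,1)
step 3: (143, 12)  from 1·(131,11) + (12,1)
(x₁, y₁) = (143, 12);  143² − 142·12² = 1 ✓
k=2:  x_2 = 143·143+142·12·12 = 40897,  y_2 = 143·12+12·143 = 3432
k=3:  x_3 = 143·40897+142·12·3432 = 11696399,  y_3 = 143·3432+12·40897 = 981540
k=4:  x_4 = 143·11696399+142·12·981540 = 3345129217,  y_4 = 143·981540+12·11696399 = 280717008
k=5:  x_5 = 143·3345129217+142·12·280717008 = 956695259663,  y_5 = 143·280717008+12·3345129217 = 80284082748

143 12
40897 3432
11696399 981540
3345129217 280717008
956695259663 80284082748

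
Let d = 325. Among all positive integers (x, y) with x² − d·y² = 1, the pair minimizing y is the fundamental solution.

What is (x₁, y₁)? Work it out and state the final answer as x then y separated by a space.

d=325: √d = [18; 36] (ℓ=1, odd), read p_1/q_1
i=0: a=18 ⇒ p=18, q=1
i=1: a=36 ⇒ p=649, q=36
fundamental: x₁=649, y₁=36  (since 421201 − 325·1296 = 1)

649 36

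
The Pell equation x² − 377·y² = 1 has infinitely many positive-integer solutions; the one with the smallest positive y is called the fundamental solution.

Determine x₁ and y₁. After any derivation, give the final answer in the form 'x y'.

[19; 2,2,2,38] for √377; ℓ=4 ⇒ convergent index 3
i=0: a=19 ⇒ p=19, q=1
i=1: a=2 ⇒ p=39, q=2
i=2: a=2 ⇒ p=97, q=5
i=3: a=2 ⇒ p=233, q=12
fundamental: x₁=233, y₁=12  (since 54289 − 377·144 = 1)

233 12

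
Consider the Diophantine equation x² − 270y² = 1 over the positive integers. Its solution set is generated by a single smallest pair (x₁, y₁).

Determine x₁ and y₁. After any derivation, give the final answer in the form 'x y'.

5291 322

[16; 2,3,6,3,2,32] for √270; ℓ=6 ⇒ convergent index 5
a_0=16:  p_0=16·1+0=16,  q_0=16·0+1=1
…
a_3=6:  p_3=6·115+33=723,  q_3=6·7+2=44
a_4=3:  p_4=3·723+115=2284,  q_4=3·44+7=139
a_5=2:  p_5=2·2284+723=5291,  q_5=2·139+44=322
(x₁, y₁) = (5291, 322);  5291² − 270·322² = 1 ✓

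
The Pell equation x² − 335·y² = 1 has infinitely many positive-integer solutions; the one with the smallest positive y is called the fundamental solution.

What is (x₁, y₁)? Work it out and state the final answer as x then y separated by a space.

604 33

√335 = [18; 3,3,3,36, …], period ℓ=4 (even) → k=3
k=0  a_k=18  p_k/q_k = 18/1
…
k=2  a_k=3  p_k/q_k = 183/10
k=3  a_k=3  p_k/q_k = 604/33
fundamental: x₁=604, y₁=33  (since 364816 − 335·1089 = 1)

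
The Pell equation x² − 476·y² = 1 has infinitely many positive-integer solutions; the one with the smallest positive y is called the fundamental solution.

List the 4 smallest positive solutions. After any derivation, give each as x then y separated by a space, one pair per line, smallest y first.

d=476: √d = [21; 1,4,2,10,2,4,1,42] (ℓ=8, even), read p_7/q_7
a_0=21:  p_0=21·1+0=21,  q_0=21·0+1=1
a_1=1:  p_1=1·21+1=22,  q_1=1·1+0=1
…
a_3=2:  p_3=2·109+22=240,  q_3=2·5+1=11
…
a_5=2:  p_5=2·2509+240=5258,  q_5=2·115+11=241
a_6=4:  p_6=4·5258+2509=23541,  q_6=4·241+115=1079
a_7=1:  p_7=1·23541+5258=28799,  q_7=1·1079+241=1320
fundamental: x₁=28799, y₁=1320  (since 829382401 − 476·1742400 = 1)
n=2: (28799,1320)∘(28799,1320) = (28799·28799+476·1320·1320, 28799·1320+1320·28799) = (1658764801,76029360)
n=3: (1658764801,76029360)∘(28799,1320) = (28799·1658764801+476·1320·76029360, 28799·76029360+1320·1658764801) = (95541534979199,4379139075960)
n=4: (95541534979199,4379139075960)∘(28799,1320) = (28799·95541534979199+476·1320·4379139075960, 28799·4379139075960+1320·95541534979199) = (5503001330073139201,252229652421114720)

28799 1320
1658764801 76029360
95541534979199 4379139075960
5503001330073139201 252229652421114720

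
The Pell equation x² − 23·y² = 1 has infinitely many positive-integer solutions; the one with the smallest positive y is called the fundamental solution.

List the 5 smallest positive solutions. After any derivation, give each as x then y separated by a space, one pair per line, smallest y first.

d=23: √d = [4; 1,3,1,8] (ℓ=4, even), read p_3/q_3
step 0: (4, 1)  from 4·(1,0) + (0,1)
step 1: (5, 1)  from 1·(4,1) + (1,0)
step 2: (19, 4)  from 3·(5,1) + (4,1)
step 3: (24, 5)  from 1·(19,4) + (5,1)
→ (24, 5).  Check: 24²=576, 23·5²=575, difference 1.
(24+5√23)^2 = 1151 + 240√23
(24+5√23)^3 = 55224 + 11515√23
(24+5√23)^4 = 2649601 + 552480√23
(24+5√23)^5 = 127125624 + 26507525√23

24 5
1151 240
55224 11515
2649601 552480
127125624 26507525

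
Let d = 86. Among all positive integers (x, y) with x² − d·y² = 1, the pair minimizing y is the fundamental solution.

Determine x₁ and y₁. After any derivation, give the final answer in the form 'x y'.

[9; 3,1,1,1,8,1,1,1,3,18] for √86; ℓ=10 ⇒ convergent index 9
i=0: a=9 ⇒ p=9, q=1
i=1: a=3 ⇒ p=28, q=3
i=2: a=1 ⇒ p=37, q=4
i=3: a=1 ⇒ p=65, q=7
i=4: a=1 ⇒ p=102, q=11
…
i=7: a=1 ⇒ p=1864, q=201
i=8: a=1 ⇒ p=2847, q=307
i=9: a=3 ⇒ p=10405, q=1122
fundamental: x₁=10405, y₁=1122  (since 108264025 − 86·1258884 = 1)

10405 1122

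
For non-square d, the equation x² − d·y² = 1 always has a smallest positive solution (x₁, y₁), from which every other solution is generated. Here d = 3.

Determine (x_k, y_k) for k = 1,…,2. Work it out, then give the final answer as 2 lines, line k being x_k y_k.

2 1
7 4

√3 = [1; 1,2, …], period ℓ=2 (even) → k=1
i=0: a=1 ⇒ p=1, q=1
i=1: a=1 ⇒ p=2, q=1
fundamental: x₁=2, y₁=1  (since 4 − 3·1 = 1)
(x_2, y_2) = (2·2 + 3·1·1, 2·1 + 1·2) = (7, 4)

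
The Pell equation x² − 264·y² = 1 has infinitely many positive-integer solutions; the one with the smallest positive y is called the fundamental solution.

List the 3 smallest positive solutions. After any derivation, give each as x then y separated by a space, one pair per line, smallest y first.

65 4
8449 520
1098305 67596

√264 → a₀=16, period (4,32); ℓ=2 even so k=1
k=0  a_k=16  p_k/q_k = 16/1
k=1  a_k=4  p_k/q_k = 65/4
→ (65, 4).  Check: 65²=4225, 264·4²=4224, difference 1.
(x_2, y_2) = (65·65 + 264·4·4, 65·4 + 4·65) = (8449, 520)
(x_3, y_3) = (65·8449 + 264·4·520, 65·520 + 4·8449) = (1098305, 67596)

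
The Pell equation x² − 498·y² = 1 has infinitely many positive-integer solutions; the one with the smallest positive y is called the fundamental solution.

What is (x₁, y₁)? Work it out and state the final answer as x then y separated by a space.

√498 = [22; 3,6,22,6,3,44, …], period ℓ=6 (even) → k=5
step 0: (22, 1)  from 22·(1,0) + (0,1)
step 1: (67, 3)  from 3·(22,1) + (1,0)
step 2: (424, 19)  from 6·(67,3) + (22,1)
step 3: (9395, 421)  from 22·(424,19) + (67,3)
step 4: (56794, 2545)  from 6·(9395,421) + (424,19)
step 5: (179777, 8056)  from 3·(56794,2545) + (9395,421)
→ (179777, 8056).  Check: 179777²=32319769729, 498·8056²=32319769728, difference 1.

179777 8056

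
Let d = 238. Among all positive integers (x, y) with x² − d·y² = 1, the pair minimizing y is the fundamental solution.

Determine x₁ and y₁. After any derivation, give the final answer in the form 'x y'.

11663 756

[15; 2,2,1,14,1,2,2,30] for √238; ℓ=8 ⇒ convergent index 7
a_0=15:  p_0=15·1+0=15,  q_0=15·0+1=1
a_1=2:  p_1=2·15+1=31,  q_1=2·1+0=2
…
a_3=1:  p_3=1·77+31=108,  q_3=1·5+2=7
…
a_5=1:  p_5=1·1589+108=1697,  q_5=1·103+7=110
a_6=2:  p_6=2·1697+1589=4983,  q_6=2·110+103=323
a_7=2:  p_7=2·4983+1697=11663,  q_7=2·323+110=756
(x₁, y₁) = (11663, 756);  11663² − 238·756² = 1 ✓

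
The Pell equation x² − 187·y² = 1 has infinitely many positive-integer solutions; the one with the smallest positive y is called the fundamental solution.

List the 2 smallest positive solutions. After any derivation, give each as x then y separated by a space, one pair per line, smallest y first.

√187 → a₀=13, period (1,2,13,2,1,26); ℓ=6 even so k=5
a_0=13:  p_0=13·1+0=13,  q_0=13·0+1=1
…
a_4=2:  p_4=2·547+41=1135,  q_4=2·40+3=83
a_5=1:  p_5=1·1135+547=1682,  q_5=1·83+40=123
fundamental: x₁=1682, y₁=123  (since 2829124 − 187·15129 = 1)
(1682+123√187)^2 = 5658247 + 413772√187

1682 123
5658247 413772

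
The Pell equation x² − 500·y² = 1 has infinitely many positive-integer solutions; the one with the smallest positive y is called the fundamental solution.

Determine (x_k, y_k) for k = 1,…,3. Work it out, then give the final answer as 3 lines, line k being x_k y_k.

√500 → a₀=22, period (2,1,3,2,1,…,1,2,44); ℓ=14 even so k=13
i=0: a=22 ⇒ p=22, q=1
i=1: a=2 ⇒ p=45, q=2
i=2: a=1 ⇒ p=67, q=3
i=3: a=3 ⇒ p=246, q=11
i=4: a=2 ⇒ p=559, q=25
i=5: a=1 ⇒ p=805, q=36
i=6: a=1 ⇒ p=1364, q=61
i=7: a=10 ⇒ p=14445, q=646
i=8: a=1 ⇒ p=15809, q=707
i=9: a=1 ⇒ p=30254, q=1353
i=10: a=2 ⇒ p=76317, q=3413
i=11: a=3 ⇒ p=259205, q=11592
i=12: a=1 ⇒ p=335522, q=15005
i=13: a=2 ⇒ p=930249, q=41602
→ (930249, 41602).  Check: 930249²=865363202001, 500·41602²=865363202000, difference 1.
n=2: (930249,41602)∘(930249,41602) = (930249·930249+500·41602·41602, 930249·41602+41602·930249) = (1730726404001,77400437796)
n=3: (1730726404001,77400437796)∘(930249,41602) = (930249·1730726404001+500·41602·77400437796, 930249·77400437796+41602·1730726404001) = (3220013013190122249,144003359718540806)

930249 41602
1730726404001 77400437796
3220013013190122249 144003359718540806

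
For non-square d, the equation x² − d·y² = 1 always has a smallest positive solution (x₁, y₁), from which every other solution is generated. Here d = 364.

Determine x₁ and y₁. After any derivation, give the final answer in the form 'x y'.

4954951 259710

[19; 12,1,2,3,1,8,1,3,2,1,12,38] for √364; ℓ=12 ⇒ convergent index 11
a_0=19:  p_0=19·1+0=19,  q_0=19·0+1=1
…
a_3=2:  p_3=2·248+229=725,  q_3=2·13+12=38
…
a_5=1:  p_5=1·2423+725=3148,  q_5=1·127+38=165
a_6=8:  p_6=8·3148+2423=27607,  q_6=8·165+127=1447
…
a_8=3:  p_8=3·30755+27607=119872,  q_8=3·1612+1447=6283
a_9=2:  p_9=2·119872+30755=270499,  q_9=2·6283+1612=14178
a_10=1:  p_10=1·270499+119872=390371,  q_10=1·14178+6283=20461
a_11=12:  p_11=12·390371+270499=4954951,  q_11=12·20461+14178=259710
fundamental: x₁=4954951, y₁=259710  (since 24551539412401 − 364·67449284100 = 1)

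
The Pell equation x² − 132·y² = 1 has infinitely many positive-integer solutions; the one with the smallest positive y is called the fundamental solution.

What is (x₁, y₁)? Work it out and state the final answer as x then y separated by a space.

23 2

d=132: √d = [11; 2,22] (ℓ=2, even), read p_1/q_1
step 0: (11, 1)  from 11·(1,0) + (0,1)
step 1: (23, 2)  from 2·(11,1) + (1,0)
fundamental: x₁=23, y₁=2  (since 529 − 132·4 = 1)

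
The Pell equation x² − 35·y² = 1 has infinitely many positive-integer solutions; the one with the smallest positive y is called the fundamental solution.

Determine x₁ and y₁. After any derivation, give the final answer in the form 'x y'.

d=35: √d = [5; 1,10] (ℓ=2, even), read p_1/q_1
i=0: a=5 ⇒ p=5, q=1
i=1: a=1 ⇒ p=6, q=1
fundamental: x₁=6, y₁=1  (since 36 − 35·1 = 1)

6 1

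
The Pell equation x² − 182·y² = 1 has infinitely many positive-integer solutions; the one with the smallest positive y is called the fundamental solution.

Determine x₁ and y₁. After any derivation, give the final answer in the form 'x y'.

d=182: √d = [13; 2,26] (ℓ=2, even), read p_1/q_1
a_0=13:  p_0=13·1+0=13,  q_0=13·0+1=1
a_1=2:  p_1=2·13+1=27,  q_1=2·1+0=2
(x₁, y₁) = (27, 2);  27² − 182·2² = 1 ✓

27 2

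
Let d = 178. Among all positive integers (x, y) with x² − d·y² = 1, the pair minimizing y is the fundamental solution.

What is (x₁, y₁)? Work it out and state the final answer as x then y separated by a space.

d=178: √d = [13; 2,1,12,1,2,26] (ℓ=6, even), read p_5/q_5
step 0: (13, 1)  from 13·(1,0) + (0,1)
step 1: (27, 2)  from 2·(13,1) + (1,0)
step 2: (40, 3)  from 1·(27,2) + (13,1)
step 3: (507, 38)  from 12·(40,3) + (27,2)
step 4: (547, 41)  from 1·(507,38) + (40,3)
step 5: (1601, 120)  from 2·(547,41) + (507,38)
fundamental: x₁=1601, y₁=120  (since 2563201 − 178·14400 = 1)

1601 120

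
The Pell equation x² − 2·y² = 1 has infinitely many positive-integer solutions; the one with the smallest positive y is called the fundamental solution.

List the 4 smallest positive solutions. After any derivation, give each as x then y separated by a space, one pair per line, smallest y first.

3 2
17 12
99 70
577 408

√2 = [1; 2, …], period ℓ=1 (odd) → k=1
a_0=1:  p_0=1·1+0=1,  q_0=1·0+1=1
a_1=2:  p_1=2·1+1=3,  q_1=2·1+0=2
fundamental: x₁=3, y₁=2  (since 9 − 2·4 = 1)
(x_2, y_2) = (3·3 + 2·2·2, 3·2 + 2·3) = (17, 12)
(x_3, y_3) = (3·17 + 2·2·12, 3·12 + 2·17) = (99, 70)
(x_4, y_4) = (3·99 + 2·2·70, 3·70 + 2·99) = (577, 408)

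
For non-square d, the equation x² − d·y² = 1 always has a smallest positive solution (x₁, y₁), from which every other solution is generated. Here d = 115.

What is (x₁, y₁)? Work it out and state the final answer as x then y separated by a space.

1126 105

d=115: √d = [10; 1,2,1,1,1,1,1,2,1,20] (ℓ=10, even), read p_9/q_9
k=0  a_k=10  p_k/q_k = 10/1
k=1  a_k=1  p_k/q_k = 11/1
…
k=8  a_k=2  p_k/q_k = 815/76
k=9  a_k=1  p_k/q_k = 1126/105
→ (1126, 105).  Check: 1126²=1267876, 115·105²=1267875, difference 1.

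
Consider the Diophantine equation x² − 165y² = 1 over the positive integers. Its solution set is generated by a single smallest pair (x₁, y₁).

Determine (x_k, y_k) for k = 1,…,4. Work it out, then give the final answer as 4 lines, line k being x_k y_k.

1079 84
2328481 181272
5024860919 391184892
10843647534721 844176815664

d=165: √d = [12; 1,5,2,5,1,24] (ℓ=6, even), read p_5/q_5
k=0  a_k=12  p_k/q_k = 12/1
…
k=4  a_k=5  p_k/q_k = 912/71
k=5  a_k=1  p_k/q_k = 1079/84
→ (1079, 84).  Check: 1079²=1164241, 165·84²=1164240, difference 1.
n=2: (1079,84)∘(1079,84) = (1079·1079+165·84·84, 1079·84+84·1079) = (2328481,181272)
n=3: (2328481,181272)∘(1079,84) = (1079·2328481+165·84·181272, 1079·181272+84·2328481) = (5024860919,391184892)
n=4: (5024860919,391184892)∘(1079,84) = (1079·5024860919+165·84·391184892, 1079·391184892+84·5024860919) = (10843647534721,844176815664)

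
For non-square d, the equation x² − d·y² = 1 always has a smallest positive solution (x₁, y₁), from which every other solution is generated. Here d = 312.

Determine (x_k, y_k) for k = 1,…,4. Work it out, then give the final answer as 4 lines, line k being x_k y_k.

53 3
5617 318
595349 33705
63101377 3572412

√312 → a₀=17, period (1,1,1,34); ℓ=4 even so k=3
k=0  a_k=17  p_k/q_k = 17/1
k=1  a_k=1  p_k/q_k = 18/1
k=2  a_k=1  p_k/q_k = 35/2
k=3  a_k=1  p_k/q_k = 53/3
fundamental: x₁=53, y₁=3  (since 2809 − 312·9 = 1)
(53+3√312)^2 = 5617 + 318√312
(53+3√312)^3 = 595349 + 33705√312
(53+3√312)^4 = 63101377 + 3572412√312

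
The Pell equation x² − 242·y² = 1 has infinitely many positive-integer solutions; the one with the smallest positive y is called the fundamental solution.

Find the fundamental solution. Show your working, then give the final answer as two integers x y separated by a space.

[15; 1,1,3,1,14,1,3,1,1,30] for √242; ℓ=10 ⇒ convergent index 9
step 0: (15, 1)  from 15·(1,0) + (0,1)
step 1: (16, 1)  from 1·(15,1) + (1,0)
step 2: (31, 2)  from 1·(16,1) + (15,1)
step 3: (109, 7)  from 3·(31,2) + (16,1)
…
step 5: (2069, 133)  from 14·(140,9) + (109,7)
step 6: (2209, 142)  from 1·(2069,133) + (140,9)
…
step 8: (10905, 701)  from 1·(8696,559) + (2209,142)
step 9: (19601, 1260)  from 1·(10905,701) + (8696,559)
→ (19601, 1260).  Check: 19601²=384199201, 242·1260²=384199200, difference 1.

19601 1260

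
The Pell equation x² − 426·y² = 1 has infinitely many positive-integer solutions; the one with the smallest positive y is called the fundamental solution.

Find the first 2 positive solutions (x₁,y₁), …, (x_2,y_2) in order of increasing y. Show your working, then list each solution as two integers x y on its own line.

88751 4300
15753480001 763258600

[20; 1,1,1,3,2,6,2,3,1,1,1,40] for √426; ℓ=12 ⇒ convergent index 11
i=0: a=20 ⇒ p=20, q=1
…
i=2: a=1 ⇒ p=41, q=2
i=3: a=1 ⇒ p=62, q=3
…
i=5: a=2 ⇒ p=516, q=25
…
i=10: a=1 ⇒ p=56780, q=2751
i=11: a=1 ⇒ p=88751, q=4300
(x₁, y₁) = (88751, 4300);  88751² − 426·4300² = 1 ✓
(88751+4300√426)^2 = 15753480001 + 763258600√426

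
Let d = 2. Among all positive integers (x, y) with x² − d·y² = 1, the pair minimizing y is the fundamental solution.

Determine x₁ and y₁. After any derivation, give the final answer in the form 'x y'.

3 2

√2 → a₀=1, period (2); ℓ=1 odd so k=1
k=0  a_k=1  p_k/q_k = 1/1
k=1  a_k=2  p_k/q_k = 3/2
fundamental: x₁=3, y₁=2  (since 9 − 2·4 = 1)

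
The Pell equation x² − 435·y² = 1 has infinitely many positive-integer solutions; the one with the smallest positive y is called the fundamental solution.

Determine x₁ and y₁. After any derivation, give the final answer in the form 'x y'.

146 7

√435 = [20; 1,5,1,40, …], period ℓ=4 (even) → k=3
i=0: a=20 ⇒ p=20, q=1
…
i=2: a=5 ⇒ p=125, q=6
i=3: a=1 ⇒ p=146, q=7
(x₁, y₁) = (146, 7);  146² − 435·7² = 1 ✓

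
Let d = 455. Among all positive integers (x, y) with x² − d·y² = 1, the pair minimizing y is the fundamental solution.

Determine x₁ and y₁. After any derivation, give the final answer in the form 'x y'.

[21; 3,42] for √455; ℓ=2 ⇒ convergent index 1
i=0: a=21 ⇒ p=21, q=1
i=1: a=3 ⇒ p=64, q=3
→ (64, 3).  Check: 64²=4096, 455·3²=4095, difference 1.

64 3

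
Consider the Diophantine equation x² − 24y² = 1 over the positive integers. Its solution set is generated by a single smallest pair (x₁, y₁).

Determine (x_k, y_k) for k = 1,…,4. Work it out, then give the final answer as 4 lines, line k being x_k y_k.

[4; 1,8] for √24; ℓ=2 ⇒ convergent index 1
step 0: (4, 1)  from 4·(1,0) + (0,1)
step 1: (5, 1)  from 1·(4,1) + (1,0)
fundamental: x₁=5, y₁=1  (since 25 − 24·1 = 1)
k=2:  x_2 = 5·5+24·1·1 = 49,  y_2 = 5·1+1·5 = 10
k=3:  x_3 = 5·49+24·1·10 = 485,  y_3 = 5·10+1·49 = 99
k=4:  x_4 = 5·485+24·1·99 = 4801,  y_4 = 5·99+1·485 = 980

5 1
49 10
485 99
4801 980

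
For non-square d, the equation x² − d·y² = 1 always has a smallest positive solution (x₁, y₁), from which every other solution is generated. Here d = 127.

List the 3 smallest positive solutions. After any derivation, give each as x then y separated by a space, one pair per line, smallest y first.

4730624 419775
44757606858751 3971595379200
423462818377139450624 37576248838264821825

[11; 3,1,2,2,7,11,7,2,2,1,3,22] for √127; ℓ=12 ⇒ convergent index 11
step 0: (11, 1)  from 11·(1,0) + (0,1)
step 1: (34, 3)  from 3·(11,1) + (1,0)
step 2: (45, 4)  from 1·(34,3) + (11,1)
…
step 4: (293, 26)  from 2·(124,11) + (45,4)
…
step 10: (1274561, 113099)  from 1·(906941,80478) + (367620,32621)
step 11: (4730624, 419775)  from 3·(1274561,113099) + (906941,80478)
→ (4730624, 419775).  Check: 4730624²=22378803429376, 127·419775²=22378803429375, difference 1.
(x_2, y_2) = (4730624·4730624 + 127·419775·419775, 4730624·419775 + 419775·4730624) = (44757606858751, 3971595379200)
(x_3, y_3) = (4730624·44757606858751 + 127·419775·3971595379200, 4730624·3971595379200 + 419775·44757606858751) = (423462818377139450624, 37576248838264821825)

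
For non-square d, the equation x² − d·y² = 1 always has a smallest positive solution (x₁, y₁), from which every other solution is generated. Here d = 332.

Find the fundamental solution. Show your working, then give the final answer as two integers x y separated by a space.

13447 738

d=332: √d = [18; 4,1,1,8,1,1,4,36] (ℓ=8, even), read p_7/q_7
step 0: (18, 1)  from 18·(1,0) + (0,1)
step 1: (73, 4)  from 4·(18,1) + (1,0)
step 2: (91, 5)  from 1·(73,4) + (18,1)
step 3: (164, 9)  from 1·(91,5) + (73,4)
step 4: (1403, 77)  from 8·(164,9) + (91,5)
step 5: (1567, 86)  from 1·(1403,77) + (164,9)
step 6: (2970, 163)  from 1·(1567,86) + (1403,77)
step 7: (13447, 738)  from 4·(2970,163) + (1567,86)
fundamental: x₁=13447, y₁=738  (since 180821809 − 332·544644 = 1)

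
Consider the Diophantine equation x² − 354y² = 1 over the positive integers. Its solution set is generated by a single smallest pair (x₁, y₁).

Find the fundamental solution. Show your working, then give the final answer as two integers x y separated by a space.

[18; 1,4,2,2,18,2,2,4,1,36] for √354; ℓ=10 ⇒ convergent index 9
step 0: (18, 1)  from 18·(1,0) + (0,1)
step 1: (19, 1)  from 1·(18,1) + (1,0)
step 2: (94, 5)  from 4·(19,1) + (18,1)
…
step 5: (9351, 497)  from 18·(508,27) + (207,11)
…
step 8: (210294, 11177)  from 4·(47771,2539) + (19210,1021)
step 9: (258065, 13716)  from 1·(210294,11177) + (47771,2539)
fundamental: x₁=258065, y₁=13716  (since 66597544225 − 354·188128656 = 1)

258065 13716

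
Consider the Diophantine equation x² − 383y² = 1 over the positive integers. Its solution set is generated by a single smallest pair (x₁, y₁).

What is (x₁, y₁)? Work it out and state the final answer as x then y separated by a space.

√383 → a₀=19, period (1,1,3,19,3,1,1,38); ℓ=8 even so k=7
k=0  a_k=19  p_k/q_k = 19/1
…
k=3  a_k=3  p_k/q_k = 137/7
…
k=6  a_k=1  p_k/q_k = 10705/547
k=7  a_k=1  p_k/q_k = 18768/959
→ (18768, 959).  Check: 18768²=352237824, 383·959²=352237823, difference 1.

18768 959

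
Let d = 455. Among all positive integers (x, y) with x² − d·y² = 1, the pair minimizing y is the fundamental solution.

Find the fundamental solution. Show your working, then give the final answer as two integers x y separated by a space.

√455 = [21; 3,42, …], period ℓ=2 (even) → k=1
k=0  a_k=21  p_k/q_k = 21/1
k=1  a_k=3  p_k/q_k = 64/3
fundamental: x₁=64, y₁=3  (since 4096 − 455·9 = 1)

64 3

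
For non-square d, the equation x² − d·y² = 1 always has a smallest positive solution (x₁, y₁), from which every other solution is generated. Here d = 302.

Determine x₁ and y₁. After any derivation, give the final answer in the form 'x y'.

d=302: √d = [17; 2,1,1,1,4,…,1,2,34] (ℓ=16, even), read p_15/q_15
i=0: a=17 ⇒ p=17, q=1
…
i=2: a=1 ⇒ p=52, q=3
i=3: a=1 ⇒ p=87, q=5
i=4: a=1 ⇒ p=139, q=8
i=5: a=4 ⇒ p=643, q=37
…
i=7: a=1 ⇒ p=2068, q=119
i=8: a=16 ⇒ p=34513, q=1986
…
i=11: a=4 ⇒ p=467281, q=26889
i=12: a=1 ⇒ p=574956, q=33085
i=13: a=1 ⇒ p=1042237, q=59974
i=14: a=1 ⇒ p=1617193, q=93059
i=15: a=2 ⇒ p=4276623, q=246092
fundamental: x₁=4276623, y₁=246092  (since 18289504284129 − 302·60561272464 = 1)

4276623 246092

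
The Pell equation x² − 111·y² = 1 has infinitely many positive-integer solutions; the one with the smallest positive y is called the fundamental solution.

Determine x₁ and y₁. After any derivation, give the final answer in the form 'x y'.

295 28

√111 → a₀=10, period (1,1,6,1,1,20); ℓ=6 even so k=5
a_0=10:  p_0=10·1+0=10,  q_0=10·0+1=1
a_1=1:  p_1=1·10+1=11,  q_1=1·1+0=1
a_2=1:  p_2=1·11+10=21,  q_2=1·1+1=2
a_3=6:  p_3=6·21+11=137,  q_3=6·2+1=13
a_4=1:  p_4=1·137+21=158,  q_4=1·13+2=15
a_5=1:  p_5=1·158+137=295,  q_5=1·15+13=28
fundamental: x₁=295, y₁=28  (since 87025 − 111·784 = 1)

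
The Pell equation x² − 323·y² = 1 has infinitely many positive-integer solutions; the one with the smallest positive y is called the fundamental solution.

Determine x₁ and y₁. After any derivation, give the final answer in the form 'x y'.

18 1

√323 → a₀=17, period (1,34); ℓ=2 even so k=1
a_0=17:  p_0=17·1+0=17,  q_0=17·0+1=1
a_1=1:  p_1=1·17+1=18,  q_1=1·1+0=1
fundamental: x₁=18, y₁=1  (since 324 − 323·1 = 1)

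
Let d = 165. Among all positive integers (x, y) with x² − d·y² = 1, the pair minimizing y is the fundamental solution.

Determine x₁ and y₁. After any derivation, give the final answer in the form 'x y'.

1079 84

√165 = [12; 1,5,2,5,1,24, …], period ℓ=6 (even) → k=5
step 0: (12, 1)  from 12·(1,0) + (0,1)
…
step 3: (167, 13)  from 2·(77,6) + (13,1)
step 4: (912, 71)  from 5·(167,13) + (77,6)
step 5: (1079, 84)  from 1·(912,71) + (167,13)
→ (1079, 84).  Check: 1079²=1164241, 165·84²=1164240, difference 1.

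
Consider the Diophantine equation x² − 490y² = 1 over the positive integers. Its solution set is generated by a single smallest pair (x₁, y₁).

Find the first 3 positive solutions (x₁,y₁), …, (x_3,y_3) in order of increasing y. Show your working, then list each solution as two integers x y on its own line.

1039681 46968
2161873163521 97663474416
4495316905044313921 203077717488555624

d=490: √d = [22; 7,2,1,4,4,4,1,2,7,44] (ℓ=10, even), read p_9/q_9
a_0=22:  p_0=22·1+0=22,  q_0=22·0+1=1
…
a_2=2:  p_2=2·155+22=332,  q_2=2·7+1=15
…
a_4=4:  p_4=4·487+332=2280,  q_4=4·22+15=103
a_5=4:  p_5=4·2280+487=9607,  q_5=4·103+22=434
…
a_8=2:  p_8=2·50315+40708=141338,  q_8=2·2273+1839=6385
a_9=7:  p_9=7·141338+50315=1039681,  q_9=7·6385+2273=46968
fundamental: x₁=1039681, y₁=46968  (since 1080936581761 − 490·2205993024 = 1)
k=2:  x_2 = 1039681·1039681+490·46968·46968 = 2161873163521,  y_2 = 1039681·46968+46968·1039681 = 97663474416
k=3:  x_3 = 1039681·2161873163521+490·46968·97663474416 = 4495316905044313921,  y_3 = 1039681·97663474416+46968·2161873163521 = 203077717488555624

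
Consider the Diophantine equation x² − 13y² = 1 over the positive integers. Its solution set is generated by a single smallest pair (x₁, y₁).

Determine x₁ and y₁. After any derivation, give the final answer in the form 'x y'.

√13 → a₀=3, period (1,1,1,1,6); ℓ=5 odd so k=9
step 0: (3, 1)  from 3·(1,0) + (0,1)
step 1: (4, 1)  from 1·(3,1) + (1,0)
…
step 7: (256, 71)  from 1·(137,38) + (119,33)
step 8: (393, 109)  from 1·(256,71) + (137,38)
step 9: (649, 180)  from 1·(393,109) + (256,71)
→ (649, 180).  Check: 649²=421201, 13·180²=421200, difference 1.

649 180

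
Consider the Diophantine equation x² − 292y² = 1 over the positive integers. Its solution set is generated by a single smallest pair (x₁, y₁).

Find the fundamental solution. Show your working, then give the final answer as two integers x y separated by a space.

√292 → a₀=17, period (11,2,1,3,8,3,1,2,11,34); ℓ=10 even so k=9
i=0: a=17 ⇒ p=17, q=1
…
i=2: a=2 ⇒ p=393, q=23
…
i=4: a=3 ⇒ p=2136, q=125
…
i=6: a=3 ⇒ p=55143, q=3227
i=7: a=1 ⇒ p=72812, q=4261
i=8: a=2 ⇒ p=200767, q=11749
i=9: a=11 ⇒ p=2281249, q=133500
fundamental: x₁=2281249, y₁=133500  (since 5204097000001 − 292·17822250000 = 1)

2281249 133500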